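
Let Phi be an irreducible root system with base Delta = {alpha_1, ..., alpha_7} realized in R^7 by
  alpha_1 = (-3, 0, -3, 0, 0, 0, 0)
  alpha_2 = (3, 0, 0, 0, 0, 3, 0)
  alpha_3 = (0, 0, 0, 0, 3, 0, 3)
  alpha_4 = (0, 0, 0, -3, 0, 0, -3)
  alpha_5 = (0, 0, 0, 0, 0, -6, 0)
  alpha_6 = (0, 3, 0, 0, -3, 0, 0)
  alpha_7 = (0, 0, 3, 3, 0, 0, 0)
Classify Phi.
type C_7

Compute the Cartan integers a_ij = 2(alpha_i, alpha_j)/(alpha_j, alpha_j); the resulting 7x7 Cartan matrix is
[[2, -1, 0, 0, 0, 0, -1], [-1, 2, 0, 0, -1, 0, 0], [0, 0, 2, -1, 0, -1, 0], [0, 0, -1, 2, 0, 0, -1], [0, -2, 0, 0, 2, 0, 0], [0, 0, -1, 0, 0, 2, 0], [-1, 0, 0, -1, 0, 0, 2]].
The roots have two lengths (squared-length ratio 2:1); the short ones are alpha_{1,2,3,4,6,7}. The associated Dynkin diagram is a chain of 7 nodes with a double edge at one end; the terminal node there is the unique long simple root (C_7), so the type is C_7 (the algebra sp(14)).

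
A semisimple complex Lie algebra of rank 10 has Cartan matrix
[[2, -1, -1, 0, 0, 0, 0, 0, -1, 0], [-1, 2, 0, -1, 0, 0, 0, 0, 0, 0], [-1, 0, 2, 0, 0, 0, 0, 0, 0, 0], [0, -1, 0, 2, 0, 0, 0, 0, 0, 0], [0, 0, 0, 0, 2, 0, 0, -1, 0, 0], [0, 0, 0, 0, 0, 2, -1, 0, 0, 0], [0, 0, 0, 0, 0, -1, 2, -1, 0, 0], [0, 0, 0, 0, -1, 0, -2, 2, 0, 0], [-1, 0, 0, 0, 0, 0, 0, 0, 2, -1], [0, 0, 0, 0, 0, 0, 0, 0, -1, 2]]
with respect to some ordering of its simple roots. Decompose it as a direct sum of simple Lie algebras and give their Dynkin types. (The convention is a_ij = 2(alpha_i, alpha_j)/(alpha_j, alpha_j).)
E_6 + F_4

The diagram associated to this matrix has two connected components: the simple roots {alpha_1, alpha_2, alpha_3, alpha_4, alpha_9, alpha_10} form a chain of 5 nodes with one extra node attached to the third node from one end (E_6), and {alpha_5, alpha_6, alpha_7, alpha_8} form a chain of 4 nodes with a double edge between the middle two (F_4). A semisimple Lie algebra decomposes uniquely as the direct sum of simple ideals, one per connected component of its Dynkin diagram, so g ≅ E_6 ⊕ F_4 (dimension 78 + 52 = 130).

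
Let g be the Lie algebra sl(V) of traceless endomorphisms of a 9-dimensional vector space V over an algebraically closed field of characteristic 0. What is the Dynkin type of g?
This is sl(9), which has dimension 9^2 - 1 = 80 and rank 9 - 1 = 8 (a Cartan subalgebra is the diagonal traceless matrices). In the classification of classical Lie algebras, the special linear algebra sl(n+1) has type A_n; here n = 8, so the Dynkin diagram is a chain of 8 nodes with single edges (A_8). Hence the type is A_8.

A_8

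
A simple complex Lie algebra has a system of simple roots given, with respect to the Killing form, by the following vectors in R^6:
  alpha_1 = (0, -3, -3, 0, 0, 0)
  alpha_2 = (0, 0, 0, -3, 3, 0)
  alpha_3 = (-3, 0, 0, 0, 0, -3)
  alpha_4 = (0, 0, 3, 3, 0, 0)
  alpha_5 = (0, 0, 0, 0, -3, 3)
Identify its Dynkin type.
type A_5

Compute the Cartan integers a_ij = 2(alpha_i, alpha_j)/(alpha_j, alpha_j); the resulting 5x5 Cartan matrix is
[[2, 0, 0, -1, 0], [0, 2, 0, -1, -1], [0, 0, 2, 0, -1], [-1, -1, 0, 2, 0], [0, -1, -1, 0, 2]].
All simple roots have the same length, so the diagram is simply laced. The associated Dynkin diagram is a chain of 5 nodes with single edges (A_5), so the type is A_5 (the algebra sl(6)).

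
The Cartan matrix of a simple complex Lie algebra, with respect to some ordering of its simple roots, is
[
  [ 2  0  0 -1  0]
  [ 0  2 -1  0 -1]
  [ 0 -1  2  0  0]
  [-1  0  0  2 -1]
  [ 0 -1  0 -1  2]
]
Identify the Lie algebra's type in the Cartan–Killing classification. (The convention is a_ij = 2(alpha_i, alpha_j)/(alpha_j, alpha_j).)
The matrix has rank 5 with 2's on the diagonal. Reading the off-diagonal entries as Dynkin edges (a single edge where a_ij = a_ji = -1; a double or triple edge where a_ij * a_ji = 2 or 3), the diagram is a chain of 5 nodes with single edges (A_5). One simple-root ordering that puts it in standard form is (alpha_3, alpha_2, alpha_5, alpha_4, alpha_1). So the algebra is type A_5, i.e. sl(6).

A_5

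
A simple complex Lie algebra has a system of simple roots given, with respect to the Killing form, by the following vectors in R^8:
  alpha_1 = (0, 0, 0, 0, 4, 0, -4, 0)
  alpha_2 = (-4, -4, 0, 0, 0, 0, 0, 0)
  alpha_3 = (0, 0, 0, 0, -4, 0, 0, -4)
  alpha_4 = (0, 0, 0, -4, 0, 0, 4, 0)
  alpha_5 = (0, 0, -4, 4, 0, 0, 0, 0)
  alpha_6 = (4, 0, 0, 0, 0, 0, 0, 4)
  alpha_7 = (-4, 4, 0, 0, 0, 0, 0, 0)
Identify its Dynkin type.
D_7 (so(14))

Compute the Cartan integers a_ij = 2(alpha_i, alpha_j)/(alpha_j, alpha_j); the resulting 7x7 Cartan matrix is
[[2, 0, -1, -1, 0, 0, 0], [0, 2, 0, 0, 0, -1, 0], [-1, 0, 2, 0, 0, -1, 0], [-1, 0, 0, 2, -1, 0, 0], [0, 0, 0, -1, 2, 0, 0], [0, -1, -1, 0, 0, 2, -1], [0, 0, 0, 0, 0, -1, 2]].
All simple roots have the same length, so the diagram is simply laced. The associated Dynkin diagram is a chain of 5 nodes with a fork of two nodes at one end (D_7), so the type is D_7 (the algebra so(14)).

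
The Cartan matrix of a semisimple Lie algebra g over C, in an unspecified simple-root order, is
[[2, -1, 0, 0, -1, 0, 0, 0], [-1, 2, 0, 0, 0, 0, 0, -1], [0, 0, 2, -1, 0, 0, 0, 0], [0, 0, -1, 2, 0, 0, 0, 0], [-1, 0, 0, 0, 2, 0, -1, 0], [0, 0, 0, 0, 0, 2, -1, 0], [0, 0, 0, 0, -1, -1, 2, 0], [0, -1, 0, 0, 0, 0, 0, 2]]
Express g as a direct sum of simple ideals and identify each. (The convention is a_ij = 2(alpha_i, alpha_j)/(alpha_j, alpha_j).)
The diagram associated to this matrix has two connected components: the simple roots {alpha_3, alpha_4} form a chain of 2 nodes with single edges (A_2), and {alpha_1, alpha_2, alpha_5, alpha_6, alpha_7, alpha_8} form a chain of 6 nodes with single edges (A_6). A semisimple Lie algebra decomposes uniquely as the direct sum of simple ideals, one per connected component of its Dynkin diagram, so g ≅ A_2 ⊕ A_6 (dimension 8 + 48 = 56).

A_2 ⊕ A_6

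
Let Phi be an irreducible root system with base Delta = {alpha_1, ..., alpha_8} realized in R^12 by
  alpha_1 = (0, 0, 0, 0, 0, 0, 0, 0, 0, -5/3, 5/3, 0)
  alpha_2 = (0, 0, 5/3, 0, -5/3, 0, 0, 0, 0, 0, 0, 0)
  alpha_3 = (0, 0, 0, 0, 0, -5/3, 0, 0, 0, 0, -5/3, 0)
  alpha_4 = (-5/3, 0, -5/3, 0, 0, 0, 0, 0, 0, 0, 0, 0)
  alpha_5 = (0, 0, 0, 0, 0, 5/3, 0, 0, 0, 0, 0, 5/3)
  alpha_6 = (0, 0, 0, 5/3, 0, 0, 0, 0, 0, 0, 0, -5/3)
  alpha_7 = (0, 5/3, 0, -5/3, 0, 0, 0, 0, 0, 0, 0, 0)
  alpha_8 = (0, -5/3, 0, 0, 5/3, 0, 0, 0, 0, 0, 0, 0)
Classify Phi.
A8

Compute the Cartan integers a_ij = 2(alpha_i, alpha_j)/(alpha_j, alpha_j); the resulting 8x8 Cartan matrix is
[[2, 0, -1, 0, 0, 0, 0, 0], [0, 2, 0, -1, 0, 0, 0, -1], [-1, 0, 2, 0, -1, 0, 0, 0], [0, -1, 0, 2, 0, 0, 0, 0], [0, 0, -1, 0, 2, -1, 0, 0], [0, 0, 0, 0, -1, 2, -1, 0], [0, 0, 0, 0, 0, -1, 2, -1], [0, -1, 0, 0, 0, 0, -1, 2]].
All simple roots have the same length, so the diagram is simply laced. The associated Dynkin diagram is a chain of 8 nodes with single edges (A_8), so the type is A_8 (the algebra sl(9)).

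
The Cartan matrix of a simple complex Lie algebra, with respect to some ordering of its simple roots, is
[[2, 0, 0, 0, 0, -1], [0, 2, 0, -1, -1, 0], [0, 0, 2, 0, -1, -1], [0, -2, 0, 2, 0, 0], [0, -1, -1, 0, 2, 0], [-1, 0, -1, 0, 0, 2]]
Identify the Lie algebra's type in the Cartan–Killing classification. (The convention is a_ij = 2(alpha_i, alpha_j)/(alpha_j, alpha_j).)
The matrix has rank 6 with 2's on the diagonal. Reading the off-diagonal entries as Dynkin edges (a single edge where a_ij = a_ji = -1; a double or triple edge where a_ij * a_ji = 2 or 3), the diagram is a chain of 6 nodes with a double edge at one end; the terminal node there is the unique long simple root (C_6). One simple-root ordering that puts it in standard form is (alpha_1, alpha_6, alpha_3, alpha_5, alpha_2, alpha_4). So the algebra is type C_6, i.e. sp(12).

C_6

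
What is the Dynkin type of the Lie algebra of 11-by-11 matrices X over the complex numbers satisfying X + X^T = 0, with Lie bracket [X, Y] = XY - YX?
B_5

This is so(11) with 11 odd, which has dimension 11(11-1)/2 = 55 and rank (11-1)/2 = 5. In the classification of classical Lie algebras, the orthogonal algebra so(2n+1) in an odd number of variables has type B_n; here n = 5, so the Dynkin diagram is a chain of 5 nodes with a double edge at one end; the terminal node there is the unique short simple root (B_5). Hence the type is B_5.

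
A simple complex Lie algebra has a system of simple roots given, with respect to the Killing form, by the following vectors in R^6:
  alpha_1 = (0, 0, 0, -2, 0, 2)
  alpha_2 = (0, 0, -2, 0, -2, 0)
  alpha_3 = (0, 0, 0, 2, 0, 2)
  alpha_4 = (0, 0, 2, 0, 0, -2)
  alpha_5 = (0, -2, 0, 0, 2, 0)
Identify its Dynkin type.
Compute the Cartan integers a_ij = 2(alpha_i, alpha_j)/(alpha_j, alpha_j); the resulting 5x5 Cartan matrix is
[[2, 0, 0, -1, 0], [0, 2, 0, -1, -1], [0, 0, 2, -1, 0], [-1, -1, -1, 2, 0], [0, -1, 0, 0, 2]].
All simple roots have the same length, so the diagram is simply laced. The associated Dynkin diagram is a chain of 3 nodes with a fork of two nodes at one end (D_5), so the type is D_5 (the algebra so(10)).

D5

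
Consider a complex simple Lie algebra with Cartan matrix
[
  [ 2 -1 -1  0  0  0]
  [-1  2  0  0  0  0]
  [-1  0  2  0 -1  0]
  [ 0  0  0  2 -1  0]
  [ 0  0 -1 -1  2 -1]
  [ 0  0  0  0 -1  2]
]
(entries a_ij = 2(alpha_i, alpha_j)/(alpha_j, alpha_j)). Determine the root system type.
D_6 (so(12))

The matrix has rank 6 with 2's on the diagonal. Reading the off-diagonal entries as Dynkin edges (a single edge where a_ij = a_ji = -1; a double or triple edge where a_ij * a_ji = 2 or 3), the diagram is a chain of 4 nodes with a fork of two nodes at one end (D_6). One simple-root ordering that puts it in standard form is (alpha_2, alpha_1, alpha_3, alpha_5, alpha_6, alpha_4). So the algebra is type D_6, i.e. so(12).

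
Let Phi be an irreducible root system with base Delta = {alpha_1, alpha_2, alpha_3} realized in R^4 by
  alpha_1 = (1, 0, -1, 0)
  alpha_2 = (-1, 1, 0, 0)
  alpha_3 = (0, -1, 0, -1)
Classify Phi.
A_3 (sl(4))

Compute the Cartan integers a_ij = 2(alpha_i, alpha_j)/(alpha_j, alpha_j); the resulting 3x3 Cartan matrix is
[[2, -1, 0], [-1, 2, -1], [0, -1, 2]].
All simple roots have the same length, so the diagram is simply laced. The associated Dynkin diagram is a chain of 3 nodes with single edges (A_3), so the type is A_3 (the algebra sl(4)).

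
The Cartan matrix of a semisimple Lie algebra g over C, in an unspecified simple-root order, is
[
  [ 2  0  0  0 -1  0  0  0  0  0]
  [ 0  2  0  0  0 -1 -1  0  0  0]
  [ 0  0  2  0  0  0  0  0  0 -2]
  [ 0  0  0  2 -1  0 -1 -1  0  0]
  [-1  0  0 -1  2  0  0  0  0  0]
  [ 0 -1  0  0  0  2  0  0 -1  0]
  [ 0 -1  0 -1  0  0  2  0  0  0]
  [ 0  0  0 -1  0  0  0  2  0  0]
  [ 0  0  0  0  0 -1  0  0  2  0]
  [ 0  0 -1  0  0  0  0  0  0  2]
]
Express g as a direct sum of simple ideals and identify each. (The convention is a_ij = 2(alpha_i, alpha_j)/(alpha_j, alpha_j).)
B_2 (so(5)) ⊕ E_8

The diagram associated to this matrix has two connected components: the simple roots {alpha_3, alpha_10} form a chain of 2 nodes with a double edge at one end; the terminal node there is the unique short simple root (B_2), and {alpha_1, alpha_2, alpha_4, alpha_5, alpha_6, alpha_7, alpha_8, alpha_9} form a chain of 7 nodes with one extra node attached to the third node from one end (E_8). A semisimple Lie algebra decomposes uniquely as the direct sum of simple ideals, one per connected component of its Dynkin diagram, so g ≅ B_2 ⊕ E_8 (dimension 10 + 248 = 258).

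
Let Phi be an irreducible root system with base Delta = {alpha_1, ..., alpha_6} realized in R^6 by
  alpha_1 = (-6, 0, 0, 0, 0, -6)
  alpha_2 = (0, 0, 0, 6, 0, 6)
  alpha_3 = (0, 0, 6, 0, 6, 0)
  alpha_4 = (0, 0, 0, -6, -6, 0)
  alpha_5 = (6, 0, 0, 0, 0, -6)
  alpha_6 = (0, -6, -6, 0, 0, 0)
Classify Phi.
Compute the Cartan integers a_ij = 2(alpha_i, alpha_j)/(alpha_j, alpha_j); the resulting 6x6 Cartan matrix is
[[2, -1, 0, 0, 0, 0], [-1, 2, 0, -1, -1, 0], [0, 0, 2, -1, 0, -1], [0, -1, -1, 2, 0, 0], [0, -1, 0, 0, 2, 0], [0, 0, -1, 0, 0, 2]].
All simple roots have the same length, so the diagram is simply laced. The associated Dynkin diagram is a chain of 4 nodes with a fork of two nodes at one end (D_6), so the type is D_6 (the algebra so(12)).

type D_6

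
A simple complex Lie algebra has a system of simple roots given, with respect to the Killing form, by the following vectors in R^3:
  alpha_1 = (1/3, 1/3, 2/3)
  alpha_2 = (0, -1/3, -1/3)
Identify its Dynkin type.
G_2

Compute the Cartan integers a_ij = 2(alpha_i, alpha_j)/(alpha_j, alpha_j); the resulting 2x2 Cartan matrix is
[[2, -3], [-1, 2]].
The roots have two lengths (squared-length ratio 3:1); the short ones are alpha_{2}. The associated Dynkin diagram is two nodes joined by a triple edge (G_2), so the type is G_2.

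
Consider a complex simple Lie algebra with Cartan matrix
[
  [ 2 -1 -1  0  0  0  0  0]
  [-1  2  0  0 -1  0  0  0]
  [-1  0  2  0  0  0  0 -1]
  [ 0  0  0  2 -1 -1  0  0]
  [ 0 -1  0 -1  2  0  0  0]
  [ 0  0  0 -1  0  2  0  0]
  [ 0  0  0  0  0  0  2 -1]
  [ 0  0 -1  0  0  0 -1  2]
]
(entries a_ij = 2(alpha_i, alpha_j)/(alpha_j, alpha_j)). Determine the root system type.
The matrix has rank 8 with 2's on the diagonal. Reading the off-diagonal entries as Dynkin edges (a single edge where a_ij = a_ji = -1; a double or triple edge where a_ij * a_ji = 2 or 3), the diagram is a chain of 8 nodes with single edges (A_8). One simple-root ordering that puts it in standard form is (alpha_6, alpha_4, alpha_5, alpha_2, alpha_1, alpha_3, alpha_8, alpha_7). So the algebra is type A_8, i.e. sl(9).

A_8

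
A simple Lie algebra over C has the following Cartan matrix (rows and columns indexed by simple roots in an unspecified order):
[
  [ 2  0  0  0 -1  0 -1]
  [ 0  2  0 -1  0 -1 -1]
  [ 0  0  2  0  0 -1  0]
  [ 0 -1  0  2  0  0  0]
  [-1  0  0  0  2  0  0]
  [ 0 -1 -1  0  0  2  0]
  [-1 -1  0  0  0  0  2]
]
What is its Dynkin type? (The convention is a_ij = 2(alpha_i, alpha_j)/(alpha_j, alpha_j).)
The matrix has rank 7 with 2's on the diagonal. Reading the off-diagonal entries as Dynkin edges (a single edge where a_ij = a_ji = -1; a double or triple edge where a_ij * a_ji = 2 or 3), the diagram is a chain of 6 nodes with one extra node attached to the third node from one end (E_7). One simple-root ordering that puts it in standard form is (alpha_3, alpha_4, alpha_6, alpha_2, alpha_7, alpha_1, alpha_5). So the algebra is type E_7.

E7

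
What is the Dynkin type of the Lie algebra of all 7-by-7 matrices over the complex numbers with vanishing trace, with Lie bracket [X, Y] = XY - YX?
This is sl(7), which has dimension 7^2 - 1 = 48 and rank 7 - 1 = 6 (a Cartan subalgebra is the diagonal traceless matrices). In the classification of classical Lie algebras, the special linear algebra sl(n+1) has type A_n; here n = 6, so the Dynkin diagram is a chain of 6 nodes with single edges (A_6). Hence the type is A_6.

type A_6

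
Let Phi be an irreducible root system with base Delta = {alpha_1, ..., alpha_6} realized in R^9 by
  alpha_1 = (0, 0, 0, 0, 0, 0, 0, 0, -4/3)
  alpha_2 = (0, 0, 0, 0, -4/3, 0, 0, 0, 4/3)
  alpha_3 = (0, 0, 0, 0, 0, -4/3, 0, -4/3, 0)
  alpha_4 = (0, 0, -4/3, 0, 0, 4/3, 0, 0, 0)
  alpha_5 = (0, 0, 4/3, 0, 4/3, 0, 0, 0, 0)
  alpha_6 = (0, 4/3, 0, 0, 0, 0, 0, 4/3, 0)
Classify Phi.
Compute the Cartan integers a_ij = 2(alpha_i, alpha_j)/(alpha_j, alpha_j); the resulting 6x6 Cartan matrix is
[[2, -1, 0, 0, 0, 0], [-2, 2, 0, 0, -1, 0], [0, 0, 2, -1, 0, -1], [0, 0, -1, 2, -1, 0], [0, -1, 0, -1, 2, 0], [0, 0, -1, 0, 0, 2]].
The roots have two lengths (squared-length ratio 2:1); the short ones are alpha_{1}. The associated Dynkin diagram is a chain of 6 nodes with a double edge at one end; the terminal node there is the unique short simple root (B_6), so the type is B_6 (the algebra so(13)).

B6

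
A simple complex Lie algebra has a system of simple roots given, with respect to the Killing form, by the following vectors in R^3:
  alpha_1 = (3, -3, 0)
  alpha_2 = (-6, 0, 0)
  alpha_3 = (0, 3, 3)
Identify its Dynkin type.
Compute the Cartan integers a_ij = 2(alpha_i, alpha_j)/(alpha_j, alpha_j); the resulting 3x3 Cartan matrix is
[[2, -1, -1], [-2, 2, 0], [-1, 0, 2]].
The roots have two lengths (squared-length ratio 2:1); the short ones are alpha_{1,3}. The associated Dynkin diagram is a chain of 3 nodes with a double edge at one end; the terminal node there is the unique long simple root (C_3), so the type is C_3 (the algebra sp(6)).

C3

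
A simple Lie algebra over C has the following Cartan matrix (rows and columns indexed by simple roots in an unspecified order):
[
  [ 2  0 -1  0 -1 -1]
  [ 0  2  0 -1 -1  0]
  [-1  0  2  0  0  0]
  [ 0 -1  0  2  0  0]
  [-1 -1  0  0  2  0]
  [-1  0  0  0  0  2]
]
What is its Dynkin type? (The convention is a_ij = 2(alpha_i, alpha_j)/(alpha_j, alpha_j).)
The matrix has rank 6 with 2's on the diagonal. Reading the off-diagonal entries as Dynkin edges (a single edge where a_ij = a_ji = -1; a double or triple edge where a_ij * a_ji = 2 or 3), the diagram is a chain of 4 nodes with a fork of two nodes at one end (D_6). One simple-root ordering that puts it in standard form is (alpha_4, alpha_2, alpha_5, alpha_1, alpha_6, alpha_3). So the algebra is type D_6, i.e. so(12).

D_6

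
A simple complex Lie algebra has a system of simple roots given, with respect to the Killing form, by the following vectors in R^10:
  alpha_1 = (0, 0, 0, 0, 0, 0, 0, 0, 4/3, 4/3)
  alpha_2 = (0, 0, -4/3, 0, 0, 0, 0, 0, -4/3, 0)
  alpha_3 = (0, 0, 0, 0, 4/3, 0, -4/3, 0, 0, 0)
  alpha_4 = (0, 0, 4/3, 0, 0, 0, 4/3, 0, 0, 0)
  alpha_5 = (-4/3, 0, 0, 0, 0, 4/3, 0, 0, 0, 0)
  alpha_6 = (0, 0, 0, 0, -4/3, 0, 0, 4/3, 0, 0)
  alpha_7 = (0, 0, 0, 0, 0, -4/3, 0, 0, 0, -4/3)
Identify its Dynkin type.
Compute the Cartan integers a_ij = 2(alpha_i, alpha_j)/(alpha_j, alpha_j); the resulting 7x7 Cartan matrix is
[[2, -1, 0, 0, 0, 0, -1], [-1, 2, 0, -1, 0, 0, 0], [0, 0, 2, -1, 0, -1, 0], [0, -1, -1, 2, 0, 0, 0], [0, 0, 0, 0, 2, 0, -1], [0, 0, -1, 0, 0, 2, 0], [-1, 0, 0, 0, -1, 0, 2]].
All simple roots have the same length, so the diagram is simply laced. The associated Dynkin diagram is a chain of 7 nodes with single edges (A_7), so the type is A_7 (the algebra sl(8)).

type A_7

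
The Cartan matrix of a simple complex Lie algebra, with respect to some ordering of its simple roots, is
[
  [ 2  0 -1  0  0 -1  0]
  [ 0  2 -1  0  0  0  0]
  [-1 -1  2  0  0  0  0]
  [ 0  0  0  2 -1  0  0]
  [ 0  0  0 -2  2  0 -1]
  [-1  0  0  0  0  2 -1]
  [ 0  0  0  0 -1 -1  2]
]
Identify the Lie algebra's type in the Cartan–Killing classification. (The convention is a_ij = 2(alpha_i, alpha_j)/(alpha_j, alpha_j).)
B7

The matrix has rank 7 with 2's on the diagonal. Reading the off-diagonal entries as Dynkin edges (a single edge where a_ij = a_ji = -1; a double or triple edge where a_ij * a_ji = 2 or 3), the diagram is a chain of 7 nodes with a double edge at one end; the terminal node there is the unique short simple root (B_7). One simple-root ordering that puts it in standard form is (alpha_2, alpha_3, alpha_1, alpha_6, alpha_7, alpha_5, alpha_4). So the algebra is type B_7, i.e. so(15).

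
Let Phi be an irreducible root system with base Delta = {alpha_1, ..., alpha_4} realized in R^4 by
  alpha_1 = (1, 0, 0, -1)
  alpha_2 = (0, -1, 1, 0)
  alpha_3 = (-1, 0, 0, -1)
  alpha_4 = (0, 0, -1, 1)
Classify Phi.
type D_4

Compute the Cartan integers a_ij = 2(alpha_i, alpha_j)/(alpha_j, alpha_j); the resulting 4x4 Cartan matrix is
[[2, 0, 0, -1], [0, 2, 0, -1], [0, 0, 2, -1], [-1, -1, -1, 2]].
All simple roots have the same length, so the diagram is simply laced. The associated Dynkin diagram is a chain of 2 nodes with a fork of two nodes at one end (D_4), so the type is D_4 (the algebra so(8)).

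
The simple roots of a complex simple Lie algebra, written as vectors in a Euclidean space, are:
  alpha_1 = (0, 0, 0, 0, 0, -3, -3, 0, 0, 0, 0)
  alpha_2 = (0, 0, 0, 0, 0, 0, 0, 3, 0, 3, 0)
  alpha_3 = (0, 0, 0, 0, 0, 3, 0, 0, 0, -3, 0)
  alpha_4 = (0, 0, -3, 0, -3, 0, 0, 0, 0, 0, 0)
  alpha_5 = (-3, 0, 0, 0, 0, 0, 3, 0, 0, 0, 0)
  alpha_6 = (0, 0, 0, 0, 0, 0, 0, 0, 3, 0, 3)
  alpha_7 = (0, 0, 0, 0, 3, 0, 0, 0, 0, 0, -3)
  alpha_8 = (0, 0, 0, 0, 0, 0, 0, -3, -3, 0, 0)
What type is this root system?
Compute the Cartan integers a_ij = 2(alpha_i, alpha_j)/(alpha_j, alpha_j); the resulting 8x8 Cartan matrix is
[[2, 0, -1, 0, -1, 0, 0, 0], [0, 2, -1, 0, 0, 0, 0, -1], [-1, -1, 2, 0, 0, 0, 0, 0], [0, 0, 0, 2, 0, 0, -1, 0], [-1, 0, 0, 0, 2, 0, 0, 0], [0, 0, 0, 0, 0, 2, -1, -1], [0, 0, 0, -1, 0, -1, 2, 0], [0, -1, 0, 0, 0, -1, 0, 2]].
All simple roots have the same length, so the diagram is simply laced. The associated Dynkin diagram is a chain of 8 nodes with single edges (A_8), so the type is A_8 (the algebra sl(9)).

A_8 (sl(9))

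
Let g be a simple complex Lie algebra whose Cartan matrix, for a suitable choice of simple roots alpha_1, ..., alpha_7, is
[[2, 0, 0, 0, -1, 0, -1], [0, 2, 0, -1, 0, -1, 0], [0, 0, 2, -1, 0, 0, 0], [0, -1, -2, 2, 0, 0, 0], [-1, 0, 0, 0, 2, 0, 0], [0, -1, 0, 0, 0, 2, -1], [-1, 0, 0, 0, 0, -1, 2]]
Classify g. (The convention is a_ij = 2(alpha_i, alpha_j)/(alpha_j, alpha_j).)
The matrix has rank 7 with 2's on the diagonal. Reading the off-diagonal entries as Dynkin edges (a single edge where a_ij = a_ji = -1; a double or triple edge where a_ij * a_ji = 2 or 3), the diagram is a chain of 7 nodes with a double edge at one end; the terminal node there is the unique short simple root (B_7). One simple-root ordering that puts it in standard form is (alpha_5, alpha_1, alpha_7, alpha_6, alpha_2, alpha_4, alpha_3). So the algebra is type B_7, i.e. so(15).

B_7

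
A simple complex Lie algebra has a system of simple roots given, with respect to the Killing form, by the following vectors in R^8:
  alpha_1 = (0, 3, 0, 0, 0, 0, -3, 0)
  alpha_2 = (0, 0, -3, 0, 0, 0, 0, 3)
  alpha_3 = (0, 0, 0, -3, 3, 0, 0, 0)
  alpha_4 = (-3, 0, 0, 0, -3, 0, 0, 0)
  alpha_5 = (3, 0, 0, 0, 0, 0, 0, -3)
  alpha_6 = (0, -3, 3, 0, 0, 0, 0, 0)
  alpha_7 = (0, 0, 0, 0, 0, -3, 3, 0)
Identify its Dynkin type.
A_7 (sl(8))

Compute the Cartan integers a_ij = 2(alpha_i, alpha_j)/(alpha_j, alpha_j); the resulting 7x7 Cartan matrix is
[[2, 0, 0, 0, 0, -1, -1], [0, 2, 0, 0, -1, -1, 0], [0, 0, 2, -1, 0, 0, 0], [0, 0, -1, 2, -1, 0, 0], [0, -1, 0, -1, 2, 0, 0], [-1, -1, 0, 0, 0, 2, 0], [-1, 0, 0, 0, 0, 0, 2]].
All simple roots have the same length, so the diagram is simply laced. The associated Dynkin diagram is a chain of 7 nodes with single edges (A_7), so the type is A_7 (the algebra sl(8)).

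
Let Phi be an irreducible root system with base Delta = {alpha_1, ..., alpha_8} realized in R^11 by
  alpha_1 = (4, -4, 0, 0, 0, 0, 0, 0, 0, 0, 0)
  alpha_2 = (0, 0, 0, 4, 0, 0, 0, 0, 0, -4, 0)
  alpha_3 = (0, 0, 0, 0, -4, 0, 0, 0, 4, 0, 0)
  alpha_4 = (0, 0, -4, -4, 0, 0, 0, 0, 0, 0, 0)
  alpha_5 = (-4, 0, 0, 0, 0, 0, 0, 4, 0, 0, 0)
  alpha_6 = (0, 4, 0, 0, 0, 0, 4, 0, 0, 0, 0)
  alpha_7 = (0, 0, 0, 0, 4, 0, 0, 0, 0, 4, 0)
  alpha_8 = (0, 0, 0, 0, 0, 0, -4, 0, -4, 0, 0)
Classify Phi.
Compute the Cartan integers a_ij = 2(alpha_i, alpha_j)/(alpha_j, alpha_j); the resulting 8x8 Cartan matrix is
[[2, 0, 0, 0, -1, -1, 0, 0], [0, 2, 0, -1, 0, 0, -1, 0], [0, 0, 2, 0, 0, 0, -1, -1], [0, -1, 0, 2, 0, 0, 0, 0], [-1, 0, 0, 0, 2, 0, 0, 0], [-1, 0, 0, 0, 0, 2, 0, -1], [0, -1, -1, 0, 0, 0, 2, 0], [0, 0, -1, 0, 0, -1, 0, 2]].
All simple roots have the same length, so the diagram is simply laced. The associated Dynkin diagram is a chain of 8 nodes with single edges (A_8), so the type is A_8 (the algebra sl(9)).

type A_8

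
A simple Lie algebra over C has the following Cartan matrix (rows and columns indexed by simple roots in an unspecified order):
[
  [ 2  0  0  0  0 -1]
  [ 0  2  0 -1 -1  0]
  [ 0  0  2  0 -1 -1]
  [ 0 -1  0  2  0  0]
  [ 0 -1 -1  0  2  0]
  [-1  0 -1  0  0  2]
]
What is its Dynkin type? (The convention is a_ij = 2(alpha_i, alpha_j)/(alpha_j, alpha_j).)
The matrix has rank 6 with 2's on the diagonal. Reading the off-diagonal entries as Dynkin edges (a single edge where a_ij = a_ji = -1; a double or triple edge where a_ij * a_ji = 2 or 3), the diagram is a chain of 6 nodes with single edges (A_6). One simple-root ordering that puts it in standard form is (alpha_4, alpha_2, alpha_5, alpha_3, alpha_6, alpha_1). So the algebra is type A_6, i.e. sl(7).

A_6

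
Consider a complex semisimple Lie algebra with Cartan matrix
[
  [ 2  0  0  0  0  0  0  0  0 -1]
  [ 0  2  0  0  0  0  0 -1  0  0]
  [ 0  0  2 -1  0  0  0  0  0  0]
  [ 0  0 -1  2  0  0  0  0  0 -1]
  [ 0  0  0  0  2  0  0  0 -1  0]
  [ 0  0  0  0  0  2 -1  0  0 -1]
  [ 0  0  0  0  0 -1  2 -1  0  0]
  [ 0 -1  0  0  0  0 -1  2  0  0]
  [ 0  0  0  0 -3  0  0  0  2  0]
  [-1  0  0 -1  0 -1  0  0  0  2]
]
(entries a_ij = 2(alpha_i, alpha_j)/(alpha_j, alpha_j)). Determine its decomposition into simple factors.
E_8 ⊕ G_2

The diagram associated to this matrix has two connected components: the simple roots {alpha_1, alpha_2, alpha_3, alpha_4, alpha_6, alpha_7, alpha_8, alpha_10} form a chain of 7 nodes with one extra node attached to the third node from one end (E_8), and {alpha_5, alpha_9} form two nodes joined by a triple edge (G_2). A semisimple Lie algebra decomposes uniquely as the direct sum of simple ideals, one per connected component of its Dynkin diagram, so g ≅ E_8 ⊕ G_2 (dimension 248 + 14 = 262).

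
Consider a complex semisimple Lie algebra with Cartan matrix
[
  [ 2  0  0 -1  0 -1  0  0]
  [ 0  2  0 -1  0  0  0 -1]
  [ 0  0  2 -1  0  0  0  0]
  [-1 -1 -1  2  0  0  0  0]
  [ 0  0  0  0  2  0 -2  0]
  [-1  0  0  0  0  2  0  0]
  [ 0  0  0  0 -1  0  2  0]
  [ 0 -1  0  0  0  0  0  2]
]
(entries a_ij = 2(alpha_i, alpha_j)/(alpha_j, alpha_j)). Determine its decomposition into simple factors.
The diagram associated to this matrix has two connected components: the simple roots {alpha_5, alpha_7} form a chain of 2 nodes with a double edge at one end; the terminal node there is the unique short simple root (B_2), and {alpha_1, alpha_2, alpha_3, alpha_4, alpha_6, alpha_8} form a chain of 5 nodes with one extra node attached to the third node from one end (E_6). A semisimple Lie algebra decomposes uniquely as the direct sum of simple ideals, one per connected component of its Dynkin diagram, so g ≅ B_2 ⊕ E_6 (dimension 10 + 78 = 88).

B2 ⊕ E6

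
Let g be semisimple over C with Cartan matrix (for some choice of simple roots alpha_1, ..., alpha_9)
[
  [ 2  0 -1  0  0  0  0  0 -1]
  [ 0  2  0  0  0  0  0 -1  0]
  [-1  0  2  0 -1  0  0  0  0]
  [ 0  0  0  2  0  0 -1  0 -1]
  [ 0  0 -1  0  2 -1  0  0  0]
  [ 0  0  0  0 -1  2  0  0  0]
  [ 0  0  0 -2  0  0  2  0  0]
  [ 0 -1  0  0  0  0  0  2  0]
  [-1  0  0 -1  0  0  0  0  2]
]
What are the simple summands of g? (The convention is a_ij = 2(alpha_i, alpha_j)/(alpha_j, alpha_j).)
A2 ⊕ C7

The diagram associated to this matrix has two connected components: the simple roots {alpha_2, alpha_8} form a chain of 2 nodes with single edges (A_2), and {alpha_1, alpha_3, alpha_4, alpha_5, alpha_6, alpha_7, alpha_9} form a chain of 7 nodes with a double edge at one end; the terminal node there is the unique long simple root (C_7). A semisimple Lie algebra decomposes uniquely as the direct sum of simple ideals, one per connected component of its Dynkin diagram, so g ≅ A_2 ⊕ C_7 (dimension 8 + 105 = 113).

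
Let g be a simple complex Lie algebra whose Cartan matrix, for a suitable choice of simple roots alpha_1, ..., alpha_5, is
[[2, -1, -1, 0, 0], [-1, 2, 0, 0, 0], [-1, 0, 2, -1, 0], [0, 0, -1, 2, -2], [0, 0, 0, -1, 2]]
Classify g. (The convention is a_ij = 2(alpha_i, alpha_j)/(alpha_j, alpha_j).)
The matrix has rank 5 with 2's on the diagonal. Reading the off-diagonal entries as Dynkin edges (a single edge where a_ij = a_ji = -1; a double or triple edge where a_ij * a_ji = 2 or 3), the diagram is a chain of 5 nodes with a double edge at one end; the terminal node there is the unique short simple root (B_5). One simple-root ordering that puts it in standard form is (alpha_2, alpha_1, alpha_3, alpha_4, alpha_5). So the algebra is type B_5, i.e. so(11).

B_5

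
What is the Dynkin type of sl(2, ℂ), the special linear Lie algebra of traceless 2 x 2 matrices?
This is sl(2), which has dimension 2^2 - 1 = 3 and rank 2 - 1 = 1 (a Cartan subalgebra is the diagonal traceless matrices). In the classification of classical Lie algebras, the special linear algebra sl(n+1) has type A_n; here n = 1, so the Dynkin diagram is a chain of 1 nodes with single edges (A_1). Hence the type is A_1.

A_1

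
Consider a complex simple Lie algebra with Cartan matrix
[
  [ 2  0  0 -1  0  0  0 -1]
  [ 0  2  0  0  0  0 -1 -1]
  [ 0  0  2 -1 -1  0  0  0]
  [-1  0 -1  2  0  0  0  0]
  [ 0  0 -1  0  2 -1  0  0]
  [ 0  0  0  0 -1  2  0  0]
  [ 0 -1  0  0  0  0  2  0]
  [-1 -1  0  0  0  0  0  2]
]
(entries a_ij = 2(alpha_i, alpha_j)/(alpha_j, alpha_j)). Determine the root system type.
The matrix has rank 8 with 2's on the diagonal. Reading the off-diagonal entries as Dynkin edges (a single edge where a_ij = a_ji = -1; a double or triple edge where a_ij * a_ji = 2 or 3), the diagram is a chain of 8 nodes with single edges (A_8). One simple-root ordering that puts it in standard form is (alpha_6, alpha_5, alpha_3, alpha_4, alpha_1, alpha_8, alpha_2, alpha_7). So the algebra is type A_8, i.e. sl(9).

A_8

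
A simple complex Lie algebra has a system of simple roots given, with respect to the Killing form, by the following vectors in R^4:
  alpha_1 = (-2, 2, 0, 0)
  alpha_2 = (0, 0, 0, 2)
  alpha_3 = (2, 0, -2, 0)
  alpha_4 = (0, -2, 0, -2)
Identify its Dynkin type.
Compute the Cartan integers a_ij = 2(alpha_i, alpha_j)/(alpha_j, alpha_j); the resulting 4x4 Cartan matrix is
[[2, 0, -1, -1], [0, 2, 0, -1], [-1, 0, 2, 0], [-1, -2, 0, 2]].
The roots have two lengths (squared-length ratio 2:1); the short ones are alpha_{2}. The associated Dynkin diagram is a chain of 4 nodes with a double edge at one end; the terminal node there is the unique short simple root (B_4), so the type is B_4 (the algebra so(9)).

type B_4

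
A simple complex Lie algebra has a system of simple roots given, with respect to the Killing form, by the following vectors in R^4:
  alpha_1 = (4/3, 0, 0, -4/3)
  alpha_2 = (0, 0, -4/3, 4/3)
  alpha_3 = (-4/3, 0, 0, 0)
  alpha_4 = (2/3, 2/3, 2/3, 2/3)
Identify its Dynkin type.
Compute the Cartan integers a_ij = 2(alpha_i, alpha_j)/(alpha_j, alpha_j); the resulting 4x4 Cartan matrix is
[[2, -1, -2, 0], [-1, 2, 0, 0], [-1, 0, 2, -1], [0, 0, -1, 2]].
The roots have two lengths (squared-length ratio 2:1); the short ones are alpha_{3,4}. The associated Dynkin diagram is a chain of 4 nodes with a double edge between the middle two (F_4), so the type is F_4.

F4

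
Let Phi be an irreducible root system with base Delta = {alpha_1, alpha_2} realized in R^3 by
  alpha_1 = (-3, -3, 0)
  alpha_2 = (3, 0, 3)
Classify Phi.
Compute the Cartan integers a_ij = 2(alpha_i, alpha_j)/(alpha_j, alpha_j); the resulting 2x2 Cartan matrix is
[[2, -1], [-1, 2]].
All simple roots have the same length, so the diagram is simply laced. The associated Dynkin diagram is a chain of 2 nodes with single edges (A_2), so the type is A_2 (the algebra sl(3)).

A_2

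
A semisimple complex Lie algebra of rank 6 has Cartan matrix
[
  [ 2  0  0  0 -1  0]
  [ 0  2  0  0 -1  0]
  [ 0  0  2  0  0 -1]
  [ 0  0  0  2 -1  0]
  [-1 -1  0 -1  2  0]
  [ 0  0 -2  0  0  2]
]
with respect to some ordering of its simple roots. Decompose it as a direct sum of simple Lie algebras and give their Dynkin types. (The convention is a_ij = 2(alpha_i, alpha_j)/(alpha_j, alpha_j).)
type B_2 + type D_4

The diagram associated to this matrix has two connected components: the simple roots {alpha_3, alpha_6} form a chain of 2 nodes with a double edge at one end; the terminal node there is the unique short simple root (B_2), and {alpha_1, alpha_2, alpha_4, alpha_5} form a chain of 2 nodes with a fork of two nodes at one end (D_4). A semisimple Lie algebra decomposes uniquely as the direct sum of simple ideals, one per connected component of its Dynkin diagram, so g ≅ B_2 ⊕ D_4 (dimension 10 + 28 = 38).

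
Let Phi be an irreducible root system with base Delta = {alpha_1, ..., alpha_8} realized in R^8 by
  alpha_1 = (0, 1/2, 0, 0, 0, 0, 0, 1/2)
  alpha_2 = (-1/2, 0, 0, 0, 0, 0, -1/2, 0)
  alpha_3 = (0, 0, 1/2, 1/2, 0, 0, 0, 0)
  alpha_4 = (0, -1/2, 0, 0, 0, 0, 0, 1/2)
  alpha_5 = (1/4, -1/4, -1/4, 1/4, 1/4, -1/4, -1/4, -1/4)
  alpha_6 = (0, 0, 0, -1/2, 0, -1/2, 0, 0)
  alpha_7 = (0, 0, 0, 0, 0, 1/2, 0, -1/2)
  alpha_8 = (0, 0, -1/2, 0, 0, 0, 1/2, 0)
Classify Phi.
E_8

Compute the Cartan integers a_ij = 2(alpha_i, alpha_j)/(alpha_j, alpha_j); the resulting 8x8 Cartan matrix is
[[2, 0, 0, 0, -1, 0, -1, 0], [0, 2, 0, 0, 0, 0, 0, -1], [0, 0, 2, 0, 0, -1, 0, -1], [0, 0, 0, 2, 0, 0, -1, 0], [-1, 0, 0, 0, 2, 0, 0, 0], [0, 0, -1, 0, 0, 2, -1, 0], [-1, 0, 0, -1, 0, -1, 2, 0], [0, -1, -1, 0, 0, 0, 0, 2]].
All simple roots have the same length, so the diagram is simply laced. The associated Dynkin diagram is a chain of 7 nodes with one extra node attached to the third node from one end (E_8), so the type is E_8.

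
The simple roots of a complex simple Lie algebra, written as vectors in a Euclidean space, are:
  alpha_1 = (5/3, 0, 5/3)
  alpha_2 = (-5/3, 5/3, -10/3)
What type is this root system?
G_2

Compute the Cartan integers a_ij = 2(alpha_i, alpha_j)/(alpha_j, alpha_j); the resulting 2x2 Cartan matrix is
[[2, -1], [-3, 2]].
The roots have two lengths (squared-length ratio 3:1); the short ones are alpha_{1}. The associated Dynkin diagram is two nodes joined by a triple edge (G_2), so the type is G_2.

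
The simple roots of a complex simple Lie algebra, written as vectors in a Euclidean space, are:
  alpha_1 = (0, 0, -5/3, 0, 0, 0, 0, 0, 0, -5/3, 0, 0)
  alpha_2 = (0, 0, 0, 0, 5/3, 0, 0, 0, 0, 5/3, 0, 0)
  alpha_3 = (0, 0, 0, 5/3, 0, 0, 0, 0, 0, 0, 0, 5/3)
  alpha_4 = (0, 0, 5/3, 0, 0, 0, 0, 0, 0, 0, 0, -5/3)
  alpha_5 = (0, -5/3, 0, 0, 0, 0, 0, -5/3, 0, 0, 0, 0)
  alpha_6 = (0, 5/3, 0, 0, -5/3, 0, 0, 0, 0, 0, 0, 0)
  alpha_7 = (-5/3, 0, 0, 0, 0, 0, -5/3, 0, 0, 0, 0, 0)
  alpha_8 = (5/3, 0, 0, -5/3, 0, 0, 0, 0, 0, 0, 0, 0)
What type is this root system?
type A_8

Compute the Cartan integers a_ij = 2(alpha_i, alpha_j)/(alpha_j, alpha_j); the resulting 8x8 Cartan matrix is
[[2, -1, 0, -1, 0, 0, 0, 0], [-1, 2, 0, 0, 0, -1, 0, 0], [0, 0, 2, -1, 0, 0, 0, -1], [-1, 0, -1, 2, 0, 0, 0, 0], [0, 0, 0, 0, 2, -1, 0, 0], [0, -1, 0, 0, -1, 2, 0, 0], [0, 0, 0, 0, 0, 0, 2, -1], [0, 0, -1, 0, 0, 0, -1, 2]].
All simple roots have the same length, so the diagram is simply laced. The associated Dynkin diagram is a chain of 8 nodes with single edges (A_8), so the type is A_8 (the algebra sl(9)).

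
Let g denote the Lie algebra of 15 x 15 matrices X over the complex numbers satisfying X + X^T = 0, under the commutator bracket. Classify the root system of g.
B_7 (so(15))

This is so(15) with 15 odd, which has dimension 15(15-1)/2 = 105 and rank (15-1)/2 = 7. In the classification of classical Lie algebras, the orthogonal algebra so(2n+1) in an odd number of variables has type B_n; here n = 7, so the Dynkin diagram is a chain of 7 nodes with a double edge at one end; the terminal node there is the unique short simple root (B_7). Hence the type is B_7.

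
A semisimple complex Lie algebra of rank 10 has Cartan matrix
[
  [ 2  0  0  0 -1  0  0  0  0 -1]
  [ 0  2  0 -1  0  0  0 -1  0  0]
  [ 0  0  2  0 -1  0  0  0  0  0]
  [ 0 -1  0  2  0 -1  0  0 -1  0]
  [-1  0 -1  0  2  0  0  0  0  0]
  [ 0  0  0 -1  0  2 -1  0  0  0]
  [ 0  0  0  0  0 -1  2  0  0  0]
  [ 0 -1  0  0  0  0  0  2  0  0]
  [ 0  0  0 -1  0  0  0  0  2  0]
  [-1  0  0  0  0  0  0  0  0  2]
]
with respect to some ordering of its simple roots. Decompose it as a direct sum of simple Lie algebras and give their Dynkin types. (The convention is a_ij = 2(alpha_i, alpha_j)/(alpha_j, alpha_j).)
A_4 (sl(5)) ⊕ E_6

The diagram associated to this matrix has two connected components: the simple roots {alpha_1, alpha_3, alpha_5, alpha_10} form a chain of 4 nodes with single edges (A_4), and {alpha_2, alpha_4, alpha_6, alpha_7, alpha_8, alpha_9} form a chain of 5 nodes with one extra node attached to the third node from one end (E_6). A semisimple Lie algebra decomposes uniquely as the direct sum of simple ideals, one per connected component of its Dynkin diagram, so g ≅ A_4 ⊕ E_6 (dimension 24 + 78 = 102).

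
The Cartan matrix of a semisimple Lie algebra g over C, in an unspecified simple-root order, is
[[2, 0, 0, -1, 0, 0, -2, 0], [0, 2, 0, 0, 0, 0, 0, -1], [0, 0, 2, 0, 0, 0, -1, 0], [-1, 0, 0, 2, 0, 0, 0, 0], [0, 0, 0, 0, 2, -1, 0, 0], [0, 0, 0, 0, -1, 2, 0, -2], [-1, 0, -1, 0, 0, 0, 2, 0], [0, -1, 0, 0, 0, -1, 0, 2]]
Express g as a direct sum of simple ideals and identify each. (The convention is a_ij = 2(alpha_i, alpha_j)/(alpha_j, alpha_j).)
The diagram associated to this matrix has two connected components: the simple roots {alpha_2, alpha_5, alpha_6, alpha_8} form a chain of 4 nodes with a double edge between the middle two (F_4), and {alpha_1, alpha_3, alpha_4, alpha_7} form a chain of 4 nodes with a double edge between the middle two (F_4). A semisimple Lie algebra decomposes uniquely as the direct sum of simple ideals, one per connected component of its Dynkin diagram, so g ≅ F_4 ⊕ F_4 (dimension 52 + 52 = 104).

F_4 ⊕ F_4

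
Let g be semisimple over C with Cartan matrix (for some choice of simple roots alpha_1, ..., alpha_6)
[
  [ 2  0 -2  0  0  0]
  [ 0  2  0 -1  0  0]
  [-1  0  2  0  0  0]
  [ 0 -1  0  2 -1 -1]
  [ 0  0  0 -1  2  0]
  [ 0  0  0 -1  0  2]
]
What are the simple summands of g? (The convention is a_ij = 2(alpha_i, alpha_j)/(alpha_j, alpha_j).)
type B_2 + type D_4

The diagram associated to this matrix has two connected components: the simple roots {alpha_1, alpha_3} form a chain of 2 nodes with a double edge at one end; the terminal node there is the unique short simple root (B_2), and {alpha_2, alpha_4, alpha_5, alpha_6} form a chain of 2 nodes with a fork of two nodes at one end (D_4). A semisimple Lie algebra decomposes uniquely as the direct sum of simple ideals, one per connected component of its Dynkin diagram, so g ≅ B_2 ⊕ D_4 (dimension 10 + 28 = 38).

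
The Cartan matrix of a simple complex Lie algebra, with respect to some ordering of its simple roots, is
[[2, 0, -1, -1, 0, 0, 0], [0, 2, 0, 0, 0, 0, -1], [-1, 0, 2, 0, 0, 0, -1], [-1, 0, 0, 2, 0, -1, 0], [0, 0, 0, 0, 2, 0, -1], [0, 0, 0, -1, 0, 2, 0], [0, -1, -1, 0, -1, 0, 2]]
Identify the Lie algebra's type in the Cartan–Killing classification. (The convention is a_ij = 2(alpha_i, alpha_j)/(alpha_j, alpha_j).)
The matrix has rank 7 with 2's on the diagonal. Reading the off-diagonal entries as Dynkin edges (a single edge where a_ij = a_ji = -1; a double or triple edge where a_ij * a_ji = 2 or 3), the diagram is a chain of 5 nodes with a fork of two nodes at one end (D_7). One simple-root ordering that puts it in standard form is (alpha_6, alpha_4, alpha_1, alpha_3, alpha_7, alpha_2, alpha_5). So the algebra is type D_7, i.e. so(14).

D_7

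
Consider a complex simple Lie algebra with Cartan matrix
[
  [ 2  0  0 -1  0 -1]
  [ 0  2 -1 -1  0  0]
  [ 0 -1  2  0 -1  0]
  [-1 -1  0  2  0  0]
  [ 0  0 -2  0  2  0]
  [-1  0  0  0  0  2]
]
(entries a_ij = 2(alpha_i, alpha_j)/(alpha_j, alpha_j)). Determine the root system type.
The matrix has rank 6 with 2's on the diagonal. Reading the off-diagonal entries as Dynkin edges (a single edge where a_ij = a_ji = -1; a double or triple edge where a_ij * a_ji = 2 or 3), the diagram is a chain of 6 nodes with a double edge at one end; the terminal node there is the unique long simple root (C_6). One simple-root ordering that puts it in standard form is (alpha_6, alpha_1, alpha_4, alpha_2, alpha_3, alpha_5). So the algebra is type C_6, i.e. sp(12).

C_6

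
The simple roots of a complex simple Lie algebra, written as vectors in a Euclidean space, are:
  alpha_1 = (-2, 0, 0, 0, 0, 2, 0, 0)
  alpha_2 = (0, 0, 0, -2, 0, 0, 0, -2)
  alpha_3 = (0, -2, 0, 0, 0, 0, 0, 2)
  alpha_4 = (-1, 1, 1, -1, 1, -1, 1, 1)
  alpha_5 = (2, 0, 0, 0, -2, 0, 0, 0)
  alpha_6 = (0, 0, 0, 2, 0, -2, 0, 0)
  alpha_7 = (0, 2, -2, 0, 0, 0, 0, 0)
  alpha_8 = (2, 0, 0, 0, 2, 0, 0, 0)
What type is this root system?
Compute the Cartan integers a_ij = 2(alpha_i, alpha_j)/(alpha_j, alpha_j); the resulting 8x8 Cartan matrix is
[[2, 0, 0, 0, -1, -1, 0, -1], [0, 2, -1, 0, 0, -1, 0, 0], [0, -1, 2, 0, 0, 0, -1, 0], [0, 0, 0, 2, -1, 0, 0, 0], [-1, 0, 0, -1, 2, 0, 0, 0], [-1, -1, 0, 0, 0, 2, 0, 0], [0, 0, -1, 0, 0, 0, 2, 0], [-1, 0, 0, 0, 0, 0, 0, 2]].
All simple roots have the same length, so the diagram is simply laced. The associated Dynkin diagram is a chain of 7 nodes with one extra node attached to the third node from one end (E_8), so the type is E_8.

E8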